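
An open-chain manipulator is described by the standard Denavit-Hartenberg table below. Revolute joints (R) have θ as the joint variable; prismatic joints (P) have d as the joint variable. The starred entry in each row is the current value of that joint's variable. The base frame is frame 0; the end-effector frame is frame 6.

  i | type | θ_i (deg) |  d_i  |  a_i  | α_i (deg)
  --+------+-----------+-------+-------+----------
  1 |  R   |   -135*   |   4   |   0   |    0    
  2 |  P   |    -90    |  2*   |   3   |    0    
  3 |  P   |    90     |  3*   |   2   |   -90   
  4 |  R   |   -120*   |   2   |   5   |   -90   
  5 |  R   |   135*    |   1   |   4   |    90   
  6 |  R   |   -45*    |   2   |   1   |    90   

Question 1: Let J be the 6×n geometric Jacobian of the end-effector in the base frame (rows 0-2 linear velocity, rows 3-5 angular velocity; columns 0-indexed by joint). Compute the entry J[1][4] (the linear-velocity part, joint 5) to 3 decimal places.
axis z_4 = (-0.6124,-0.6124,0.5000); lever o_n−o_4 = (-4.2097,2.4974,-1.5113)
cross product → J_v[:, 4] = (-0.3232,-3.0303,-4.1072)
J_ω[:, 4] = z_4
entry J[1][4] = -3.0303

-3.030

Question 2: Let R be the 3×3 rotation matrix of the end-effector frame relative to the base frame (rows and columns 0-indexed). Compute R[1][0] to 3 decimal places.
End-effector x-axis (col 0 of R) = (-0.0973,0.6098,-0.7866)
R[1][0] = 0.6098

0.610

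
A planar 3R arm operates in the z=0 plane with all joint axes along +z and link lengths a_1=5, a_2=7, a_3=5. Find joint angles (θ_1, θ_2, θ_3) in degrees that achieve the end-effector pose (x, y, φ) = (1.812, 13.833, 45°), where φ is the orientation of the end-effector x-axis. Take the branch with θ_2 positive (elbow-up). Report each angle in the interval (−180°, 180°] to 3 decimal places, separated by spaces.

64.010 59.992 -79.002

wrist centre = target − a_3·(cos φ, sin φ) = (-1.7235, 10.2975)
cos θ_2 = (109.0084−5²−7²)/(2·5·7) = 0.5001; θ_2 = 59.9921° (elbow-up)
β = atan2(10.2975,-1.7235) = 99.5018°; ψ = atan2(6.0617,8.5008) = 35.4915°
θ_1 = β − ψ = 64.0102°
θ_3 = φ − θ_1 − θ_2 = -79.0023° (wrapped to (-180°,180°])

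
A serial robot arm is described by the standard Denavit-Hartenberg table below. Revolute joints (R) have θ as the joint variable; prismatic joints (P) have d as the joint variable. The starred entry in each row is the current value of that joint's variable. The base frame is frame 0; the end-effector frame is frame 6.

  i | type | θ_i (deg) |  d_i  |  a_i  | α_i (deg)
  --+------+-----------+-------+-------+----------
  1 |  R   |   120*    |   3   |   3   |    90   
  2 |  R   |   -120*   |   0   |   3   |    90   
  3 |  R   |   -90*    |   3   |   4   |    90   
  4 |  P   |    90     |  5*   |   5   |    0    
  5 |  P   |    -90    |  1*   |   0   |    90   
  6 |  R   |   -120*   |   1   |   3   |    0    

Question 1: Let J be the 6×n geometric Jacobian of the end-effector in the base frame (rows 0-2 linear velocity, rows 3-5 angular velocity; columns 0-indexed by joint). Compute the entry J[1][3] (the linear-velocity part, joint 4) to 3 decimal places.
prismatic axis z_3 = (-0.2500,0.4330,0.8660)
J_v[:, 3] = z_3; J_ω[:, 3] = (0,0,0)
entry J[1][3] = 0.4330

0.433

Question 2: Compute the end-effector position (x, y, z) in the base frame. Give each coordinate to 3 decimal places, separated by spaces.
-0.734 -3.728 6.848

after link 1: o_1 = (-1.5000, 2.5981, 3.0000)
after link 2: o_2 = (-0.7500, 1.2990, 0.4019)
after link 3: o_3 = (-2.9151, -2.9510, 1.9019)
after link 4: o_4 = (-2.0000, -4.5359, 8.7321)
after link 5: o_5 = (-2.2500, -4.1029, 9.5981)
after link 6: o_6 = (-0.7345, -3.7279, 6.8481)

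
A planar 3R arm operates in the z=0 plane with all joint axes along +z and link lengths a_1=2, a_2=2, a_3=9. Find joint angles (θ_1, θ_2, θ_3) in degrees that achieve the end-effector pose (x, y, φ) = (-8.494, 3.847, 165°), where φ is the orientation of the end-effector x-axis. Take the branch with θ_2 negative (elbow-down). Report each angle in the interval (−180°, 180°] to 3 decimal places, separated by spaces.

150.018 -135.002 149.984

wrist centre = target − a_3·(cos φ, sin φ) = (0.1993, 1.5176)
cos θ_2 = (2.3429−2²−2²)/(2·2·2) = -0.7071; θ_2 = -135.0022° (elbow-down)
β = atan2(1.5176,0.1993) = 82.5173°; ψ = atan2(-1.4142,0.5857) = -67.5011°
θ_1 = β − ψ = 150.0184°
θ_3 = φ − θ_1 − θ_2 = 149.9838° (wrapped to (-180°,180°])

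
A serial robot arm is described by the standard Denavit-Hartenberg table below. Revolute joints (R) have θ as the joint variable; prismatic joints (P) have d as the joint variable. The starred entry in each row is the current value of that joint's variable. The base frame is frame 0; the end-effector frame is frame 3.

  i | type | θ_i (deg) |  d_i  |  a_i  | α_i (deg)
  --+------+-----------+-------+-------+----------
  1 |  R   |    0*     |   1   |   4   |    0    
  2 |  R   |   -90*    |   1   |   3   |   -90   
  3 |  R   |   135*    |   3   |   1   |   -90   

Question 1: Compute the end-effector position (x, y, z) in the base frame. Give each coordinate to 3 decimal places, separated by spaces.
7.000 -2.293 1.293

after link 1: o_1 = (4.0000, 0.0000, 1.0000)
after link 2: o_2 = (4.0000, -3.0000, 2.0000)
after link 3: o_3 = (7.0000, -2.2929, 1.2929)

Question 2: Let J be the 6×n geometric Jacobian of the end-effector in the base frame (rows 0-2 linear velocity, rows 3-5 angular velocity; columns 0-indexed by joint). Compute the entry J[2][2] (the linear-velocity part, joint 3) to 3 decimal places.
0.707

axis z_2 = (1.0000,0.0000,0.0000); lever o_n−o_2 = (3.0000,0.7071,-0.7071)
cross product → J_v[:, 2] = (-0.0000,0.7071,0.7071)
J_ω[:, 2] = z_2
entry J[2][2] = 0.7071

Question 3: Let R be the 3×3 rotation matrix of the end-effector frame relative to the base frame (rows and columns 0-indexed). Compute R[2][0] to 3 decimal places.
-0.707

End-effector x-axis (col 0 of R) = (0.0000,0.7071,-0.7071)
R[2][0] = -0.7071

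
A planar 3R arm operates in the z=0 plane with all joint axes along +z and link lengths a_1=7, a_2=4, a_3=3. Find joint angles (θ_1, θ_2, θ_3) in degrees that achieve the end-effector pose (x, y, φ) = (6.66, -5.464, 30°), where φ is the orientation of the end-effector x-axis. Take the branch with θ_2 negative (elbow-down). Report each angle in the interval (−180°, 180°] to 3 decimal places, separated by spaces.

-30.000 -90.004 150.004

wrist centre = target − a_3·(cos φ, sin φ) = (4.0619, -6.9640)
cos θ_2 = (64.9965−7²−4²)/(2·7·4) = -0.0001; θ_2 = -90.0036° (elbow-down)
β = atan2(-6.9640,4.0619) = -59.7461°; ψ = atan2(-4.0000,6.9998) = -29.7458°
θ_1 = β − ψ = -30.0003°
θ_3 = φ − θ_1 − θ_2 = 150.0039° (wrapped to (-180°,180°])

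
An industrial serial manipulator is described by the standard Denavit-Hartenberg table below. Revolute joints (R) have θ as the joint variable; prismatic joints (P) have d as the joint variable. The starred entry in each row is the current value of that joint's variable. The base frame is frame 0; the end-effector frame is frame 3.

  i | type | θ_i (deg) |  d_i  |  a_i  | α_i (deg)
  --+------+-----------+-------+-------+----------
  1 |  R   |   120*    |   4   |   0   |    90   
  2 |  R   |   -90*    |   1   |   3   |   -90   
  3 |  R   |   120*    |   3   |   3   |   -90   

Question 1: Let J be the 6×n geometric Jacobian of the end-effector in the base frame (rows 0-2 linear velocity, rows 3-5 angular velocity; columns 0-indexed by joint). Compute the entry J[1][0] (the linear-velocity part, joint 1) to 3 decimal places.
axis z_0 = ẑ; lever o_n−o_0 = (-2.8840,1.7990,2.5000)
cross product → J_v[:, 0] = (-1.7990,-2.8840,0.0000)
J_ω[:, 0] = z_0
entry J[1][0] = -2.8840

-2.884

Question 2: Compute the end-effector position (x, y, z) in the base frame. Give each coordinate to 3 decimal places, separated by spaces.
-2.884 1.799 2.500

after link 1: o_1 = (0.0000, 0.0000, 4.0000)
after link 2: o_2 = (0.8660, 0.5000, 1.0000)
after link 3: o_3 = (-2.8840, 1.7990, 2.5000)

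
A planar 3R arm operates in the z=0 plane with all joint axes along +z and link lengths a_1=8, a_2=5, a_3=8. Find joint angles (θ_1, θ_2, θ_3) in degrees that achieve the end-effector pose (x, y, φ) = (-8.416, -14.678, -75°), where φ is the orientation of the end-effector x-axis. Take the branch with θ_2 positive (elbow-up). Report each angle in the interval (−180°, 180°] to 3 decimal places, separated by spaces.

-157.927 30.005 52.922

wrist centre = target − a_3·(cos φ, sin φ) = (-10.4866, -6.9506)
cos θ_2 = (158.2785−8²−5²)/(2·8·5) = 0.8660; θ_2 = 30.0050° (elbow-up)
β = atan2(-6.9506,-10.4866) = -146.4632°; ψ = atan2(2.5004,12.3299) = 11.4635°
θ_1 = β − ψ = -157.9267°
θ_3 = φ − θ_1 − θ_2 = 52.9217° (wrapped to (-180°,180°])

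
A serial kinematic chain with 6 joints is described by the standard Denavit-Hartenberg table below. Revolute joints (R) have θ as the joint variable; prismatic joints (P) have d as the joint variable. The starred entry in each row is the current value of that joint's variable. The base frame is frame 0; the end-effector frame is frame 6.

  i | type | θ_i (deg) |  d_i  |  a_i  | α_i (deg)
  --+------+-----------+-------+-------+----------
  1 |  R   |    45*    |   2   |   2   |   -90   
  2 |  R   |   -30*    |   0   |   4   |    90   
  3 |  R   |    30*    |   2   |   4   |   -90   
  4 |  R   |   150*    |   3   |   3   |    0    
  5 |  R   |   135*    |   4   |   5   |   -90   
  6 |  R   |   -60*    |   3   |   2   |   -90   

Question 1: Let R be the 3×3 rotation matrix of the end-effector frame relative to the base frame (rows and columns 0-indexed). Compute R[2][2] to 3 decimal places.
0.947

End-effector z-axis (col 2 of R) = (0.2031,-0.2507,0.9465)
R[2][2] = 0.9465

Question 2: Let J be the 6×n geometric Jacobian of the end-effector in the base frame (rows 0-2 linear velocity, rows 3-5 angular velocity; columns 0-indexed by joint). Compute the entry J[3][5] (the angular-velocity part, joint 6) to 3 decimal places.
axis z_5 = (0.2623,0.9453,0.1941); lever o_n−o_5 = (-1.1000,3.2534,1.0979)
cross product → J_v[:, 5] = (0.4063,-0.5015,1.8930)
J_ω[:, 5] = z_5
entry J[3][5] = 0.2623

0.262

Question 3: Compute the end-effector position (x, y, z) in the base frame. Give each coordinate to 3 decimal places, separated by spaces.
after link 1: o_1 = (1.4142, 1.4142, 2.0000)
after link 2: o_2 = (3.8637, 3.8637, 4.0000)
after link 3: o_3 = (3.8637, 6.6921, 7.4641)
after link 4: o_4 = (1.1791, 5.8446, 4.2901)
after link 5: o_5 = (-3.9739, 6.5057, 8.0330)
after link 6: o_6 = (-5.0739, 9.7591, 9.1309)

-5.074 9.759 9.131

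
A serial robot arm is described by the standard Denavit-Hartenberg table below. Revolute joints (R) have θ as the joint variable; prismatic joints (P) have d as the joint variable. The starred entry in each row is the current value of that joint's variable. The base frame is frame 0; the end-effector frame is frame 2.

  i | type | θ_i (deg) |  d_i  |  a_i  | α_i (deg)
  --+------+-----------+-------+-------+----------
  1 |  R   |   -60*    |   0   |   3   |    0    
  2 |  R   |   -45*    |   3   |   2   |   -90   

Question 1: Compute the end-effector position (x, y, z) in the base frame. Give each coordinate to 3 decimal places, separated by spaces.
0.982 -4.530 3.000

after link 1: o_1 = (1.5000, -2.5981, 0.0000)
after link 2: o_2 = (0.9824, -4.5299, 3.0000)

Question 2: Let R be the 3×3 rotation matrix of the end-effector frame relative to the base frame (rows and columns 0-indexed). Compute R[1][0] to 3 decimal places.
End-effector x-axis (col 0 of R) = (-0.2588,-0.9659,0.0000)
R[1][0] = -0.9659

-0.966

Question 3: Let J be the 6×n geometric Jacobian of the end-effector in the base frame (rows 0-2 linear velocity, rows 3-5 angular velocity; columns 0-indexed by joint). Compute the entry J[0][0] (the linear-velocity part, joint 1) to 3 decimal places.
4.530

axis z_0 = ẑ; lever o_n−o_0 = (0.9824,-4.5299,3.0000)
cross product → J_v[:, 0] = (4.5299,0.9824,-0.0000)
J_ω[:, 0] = z_0
entry J[0][0] = 4.5299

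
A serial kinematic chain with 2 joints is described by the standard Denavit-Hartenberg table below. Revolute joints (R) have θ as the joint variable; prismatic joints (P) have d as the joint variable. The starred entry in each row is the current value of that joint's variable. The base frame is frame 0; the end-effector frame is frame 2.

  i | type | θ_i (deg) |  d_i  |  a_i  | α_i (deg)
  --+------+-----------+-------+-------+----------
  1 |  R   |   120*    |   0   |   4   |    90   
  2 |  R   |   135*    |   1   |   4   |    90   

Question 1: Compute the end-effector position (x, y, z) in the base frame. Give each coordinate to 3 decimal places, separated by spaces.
after link 1: o_1 = (-2.0000, 3.4641, 0.0000)
after link 2: o_2 = (0.2802, 1.5146, 2.8284)

0.280 1.515 2.828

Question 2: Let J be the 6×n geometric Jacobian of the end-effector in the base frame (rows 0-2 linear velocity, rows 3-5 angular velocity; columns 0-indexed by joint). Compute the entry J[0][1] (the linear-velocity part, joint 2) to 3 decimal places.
1.414

axis z_1 = (0.8660,0.5000,0.0000); lever o_n−o_1 = (2.2802,-1.9495,2.8284)
cross product → J_v[:, 1] = (1.4142,-2.4495,-2.8284)
J_ω[:, 1] = z_1
entry J[0][1] = 1.4142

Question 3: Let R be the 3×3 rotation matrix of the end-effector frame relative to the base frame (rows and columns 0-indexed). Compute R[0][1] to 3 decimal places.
End-effector y-axis (col 1 of R) = (0.8660,0.5000,0.0000)
R[0][1] = 0.8660

0.866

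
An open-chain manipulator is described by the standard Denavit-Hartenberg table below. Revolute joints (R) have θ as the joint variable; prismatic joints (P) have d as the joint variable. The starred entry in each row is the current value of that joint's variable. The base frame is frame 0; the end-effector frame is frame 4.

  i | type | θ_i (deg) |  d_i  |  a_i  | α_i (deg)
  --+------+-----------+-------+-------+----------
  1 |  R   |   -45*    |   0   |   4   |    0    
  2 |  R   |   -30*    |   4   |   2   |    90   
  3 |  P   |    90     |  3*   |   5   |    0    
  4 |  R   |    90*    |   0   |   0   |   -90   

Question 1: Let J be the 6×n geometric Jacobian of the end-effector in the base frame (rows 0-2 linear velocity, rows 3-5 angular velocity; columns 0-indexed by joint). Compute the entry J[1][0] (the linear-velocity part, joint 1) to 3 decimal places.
axis z_0 = ẑ; lever o_n−o_0 = (0.4483,-5.5367,9.0000)
cross product → J_v[:, 0] = (5.5367,0.4483,-0.0000)
J_ω[:, 0] = z_0
entry J[1][0] = 0.4483

0.448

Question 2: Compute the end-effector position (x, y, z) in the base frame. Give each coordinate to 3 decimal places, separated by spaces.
after link 1: o_1 = (2.8284, -2.8284, 0.0000)
after link 2: o_2 = (3.3461, -4.7603, 4.0000)
after link 3: o_3 = (0.4483, -5.5367, 9.0000)
after link 4: o_4 = (0.4483, -5.5367, 9.0000)

0.448 -5.537 9.000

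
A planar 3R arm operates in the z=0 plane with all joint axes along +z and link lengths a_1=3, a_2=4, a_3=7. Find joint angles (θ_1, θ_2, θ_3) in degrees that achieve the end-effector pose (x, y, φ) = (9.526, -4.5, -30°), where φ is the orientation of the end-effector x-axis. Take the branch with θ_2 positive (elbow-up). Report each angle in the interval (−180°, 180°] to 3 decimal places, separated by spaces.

wrist centre = target − a_3·(cos φ, sin φ) = (3.4638, -1.0000)
cos θ_2 = (12.9981−3²−4²)/(2·3·4) = -0.5001; θ_2 = 120.0053° (elbow-up)
β = atan2(-1.0000,3.4638) = -16.1033°; ψ = atan2(3.4639,0.9997) = 73.9020°
θ_1 = β − ψ = -90.0053°
θ_3 = φ − θ_1 − θ_2 = -60.0000° (wrapped to (-180°,180°])

-90.005 120.005 -60.000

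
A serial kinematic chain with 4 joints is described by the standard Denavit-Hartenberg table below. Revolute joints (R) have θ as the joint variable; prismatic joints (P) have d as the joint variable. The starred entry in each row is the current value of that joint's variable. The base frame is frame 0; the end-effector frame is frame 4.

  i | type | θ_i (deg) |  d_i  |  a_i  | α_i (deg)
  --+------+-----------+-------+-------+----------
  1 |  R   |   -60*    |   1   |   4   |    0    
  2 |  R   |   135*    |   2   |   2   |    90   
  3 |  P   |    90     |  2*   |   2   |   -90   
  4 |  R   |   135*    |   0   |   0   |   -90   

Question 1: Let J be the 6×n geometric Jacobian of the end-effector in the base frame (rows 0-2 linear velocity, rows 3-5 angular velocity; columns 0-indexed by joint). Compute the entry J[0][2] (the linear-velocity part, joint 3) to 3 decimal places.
0.966

prismatic axis z_2 = (0.9659,-0.2588,0.0000)
J_v[:, 2] = z_2; J_ω[:, 2] = (0,0,0)
entry J[0][2] = 0.9659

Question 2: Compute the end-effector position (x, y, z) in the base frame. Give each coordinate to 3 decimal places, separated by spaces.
after link 1: o_1 = (2.0000, -3.4641, 1.0000)
after link 2: o_2 = (2.5176, -1.5322, 3.0000)
after link 3: o_3 = (4.4495, -2.0499, 5.0000)
after link 4: o_4 = (4.4495, -2.0499, 5.0000)

4.449 -2.050 5.000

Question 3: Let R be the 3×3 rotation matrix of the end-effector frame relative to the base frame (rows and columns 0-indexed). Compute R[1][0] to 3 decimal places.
0.183

End-effector x-axis (col 0 of R) = (-0.6830,0.1830,-0.7071)
R[1][0] = 0.1830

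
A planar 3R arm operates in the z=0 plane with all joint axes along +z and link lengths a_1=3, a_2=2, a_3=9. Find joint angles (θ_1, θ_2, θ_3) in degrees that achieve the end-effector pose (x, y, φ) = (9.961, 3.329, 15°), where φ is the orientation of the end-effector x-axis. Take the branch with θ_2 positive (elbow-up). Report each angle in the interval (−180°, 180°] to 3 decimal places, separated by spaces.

0.002 150.014 -135.016

wrist centre = target − a_3·(cos φ, sin φ) = (1.2677, 0.9996)
cos θ_2 = (2.6062−3²−2²)/(2·3·2) = -0.8661; θ_2 = 150.0139° (elbow-up)
β = atan2(0.9996,1.2677) = 38.2578°; ψ = atan2(0.9996,1.2677) = 38.2556°
θ_1 = β − ψ = 0.0022°
θ_3 = φ − θ_1 − θ_2 = -135.0161° (wrapped to (-180°,180°])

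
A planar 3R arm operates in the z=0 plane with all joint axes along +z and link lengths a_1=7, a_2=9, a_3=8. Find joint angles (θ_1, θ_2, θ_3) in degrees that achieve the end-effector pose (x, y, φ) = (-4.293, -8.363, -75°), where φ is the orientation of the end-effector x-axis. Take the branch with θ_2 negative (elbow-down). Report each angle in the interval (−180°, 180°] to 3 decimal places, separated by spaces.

wrist centre = target − a_3·(cos φ, sin φ) = (-6.3636, -0.6356)
cos θ_2 = (40.8988−7²−9²)/(2·7·9) = -0.7072; θ_2 = -135.0037° (elbow-down)
β = atan2(-0.6356,-6.3636) = -174.2962°; ψ = atan2(-6.3635,0.6356) = -84.2959°
θ_1 = β − ψ = -90.0003°
θ_3 = φ − θ_1 − θ_2 = 150.0040° (wrapped to (-180°,180°])

-90.000 -135.004 150.004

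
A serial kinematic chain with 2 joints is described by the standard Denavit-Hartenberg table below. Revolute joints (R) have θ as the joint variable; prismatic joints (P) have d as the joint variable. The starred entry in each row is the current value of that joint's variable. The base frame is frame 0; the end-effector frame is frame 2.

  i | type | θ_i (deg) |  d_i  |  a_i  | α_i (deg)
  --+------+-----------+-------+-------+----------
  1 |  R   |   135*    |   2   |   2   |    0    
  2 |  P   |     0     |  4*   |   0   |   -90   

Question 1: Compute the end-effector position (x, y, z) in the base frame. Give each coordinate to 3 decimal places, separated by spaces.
after link 1: o_1 = (-1.4142, 1.4142, 2.0000)
after link 2: o_2 = (-1.4142, 1.4142, 6.0000)

-1.414 1.414 6.000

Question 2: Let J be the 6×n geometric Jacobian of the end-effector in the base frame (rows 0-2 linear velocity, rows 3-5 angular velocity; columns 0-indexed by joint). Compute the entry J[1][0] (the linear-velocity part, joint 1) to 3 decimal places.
axis z_0 = ẑ; lever o_n−o_0 = (-1.4142,1.4142,6.0000)
cross product → J_v[:, 0] = (-1.4142,-1.4142,0.0000)
J_ω[:, 0] = z_0
entry J[1][0] = -1.4142

-1.414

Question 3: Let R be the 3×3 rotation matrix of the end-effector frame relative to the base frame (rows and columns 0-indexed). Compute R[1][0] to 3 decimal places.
0.707

End-effector x-axis (col 0 of R) = (-0.7071,0.7071,0.0000)
R[1][0] = 0.7071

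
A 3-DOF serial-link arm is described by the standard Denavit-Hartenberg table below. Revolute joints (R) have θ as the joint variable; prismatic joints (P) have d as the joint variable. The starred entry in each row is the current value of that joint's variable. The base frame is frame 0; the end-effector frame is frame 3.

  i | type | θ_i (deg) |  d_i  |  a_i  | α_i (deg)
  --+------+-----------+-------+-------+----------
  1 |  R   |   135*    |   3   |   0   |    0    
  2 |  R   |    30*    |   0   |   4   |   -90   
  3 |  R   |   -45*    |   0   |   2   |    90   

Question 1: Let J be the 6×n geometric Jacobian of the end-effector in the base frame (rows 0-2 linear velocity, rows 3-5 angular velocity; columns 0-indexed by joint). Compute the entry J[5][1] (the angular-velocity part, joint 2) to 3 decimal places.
1.000

axis z_1 = (0.0000,0.0000,1.0000); lever o_n−o_1 = (-5.2297,1.4013,1.4142)
cross product → J_v[:, 1] = (-1.4013,-5.2297,0.0000)
J_ω[:, 1] = z_1
entry J[5][1] = 1.0000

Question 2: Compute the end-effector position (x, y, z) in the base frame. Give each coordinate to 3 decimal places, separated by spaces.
-5.230 1.401 4.414

after link 1: o_1 = (0.0000, 0.0000, 3.0000)
after link 2: o_2 = (-3.8637, 1.0353, 3.0000)
after link 3: o_3 = (-5.2297, 1.4013, 4.4142)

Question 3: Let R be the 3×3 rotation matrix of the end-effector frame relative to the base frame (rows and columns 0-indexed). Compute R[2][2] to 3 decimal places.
0.707

End-effector z-axis (col 2 of R) = (0.6830,-0.1830,0.7071)
R[2][2] = 0.7071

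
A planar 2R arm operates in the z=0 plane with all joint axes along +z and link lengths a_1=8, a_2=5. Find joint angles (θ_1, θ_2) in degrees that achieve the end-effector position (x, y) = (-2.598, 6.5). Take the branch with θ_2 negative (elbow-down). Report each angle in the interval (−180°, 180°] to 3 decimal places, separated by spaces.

cos θ_2 = (48.9996−8²−5²)/(2·8·5) = -0.5000; θ_2 = -120.0003° (elbow-down)
β = atan2(6.5000,-2.5980) = 111.7862°; ψ = atan2(-4.3301,5.5000) = -38.2132°
θ_1 = β − ψ = 149.9995°

149.999 -120.000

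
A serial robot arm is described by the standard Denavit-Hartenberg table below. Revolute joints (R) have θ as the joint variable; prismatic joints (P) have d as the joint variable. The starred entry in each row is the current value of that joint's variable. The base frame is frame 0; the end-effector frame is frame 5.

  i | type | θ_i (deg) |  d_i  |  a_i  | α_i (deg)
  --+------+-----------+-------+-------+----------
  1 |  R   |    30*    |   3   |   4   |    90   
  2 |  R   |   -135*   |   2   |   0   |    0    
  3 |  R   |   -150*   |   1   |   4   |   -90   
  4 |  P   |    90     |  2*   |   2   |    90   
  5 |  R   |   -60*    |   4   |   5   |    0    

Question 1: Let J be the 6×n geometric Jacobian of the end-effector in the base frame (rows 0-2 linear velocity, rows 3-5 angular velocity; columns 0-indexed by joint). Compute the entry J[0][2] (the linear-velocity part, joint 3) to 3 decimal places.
axis z_2 = (0.5000,-0.8660,0.0000); lever o_n−o_2 = (1.9923,5.1917,7.1243)
cross product → J_v[:, 2] = (-6.1698,-3.5622,4.3213)
J_ω[:, 2] = z_2
entry J[0][2] = -6.1698

-6.170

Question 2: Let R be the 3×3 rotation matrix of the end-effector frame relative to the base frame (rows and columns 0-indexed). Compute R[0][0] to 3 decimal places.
0.474

End-effector x-axis (col 0 of R) = (0.4744,0.8513,-0.2241)
R[0][0] = 0.4744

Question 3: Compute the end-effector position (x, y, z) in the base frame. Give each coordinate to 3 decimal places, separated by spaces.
6.456 5.460 10.124

after link 1: o_1 = (3.4641, 2.0000, 3.0000)
after link 2: o_2 = (4.4641, 0.2679, 3.0000)
after link 3: o_3 = (5.8607, -0.0804, 6.8637)
after link 4: o_4 = (3.1876, 0.6857, 7.3813)
after link 5: o_5 = (6.4564, 5.4597, 10.1243)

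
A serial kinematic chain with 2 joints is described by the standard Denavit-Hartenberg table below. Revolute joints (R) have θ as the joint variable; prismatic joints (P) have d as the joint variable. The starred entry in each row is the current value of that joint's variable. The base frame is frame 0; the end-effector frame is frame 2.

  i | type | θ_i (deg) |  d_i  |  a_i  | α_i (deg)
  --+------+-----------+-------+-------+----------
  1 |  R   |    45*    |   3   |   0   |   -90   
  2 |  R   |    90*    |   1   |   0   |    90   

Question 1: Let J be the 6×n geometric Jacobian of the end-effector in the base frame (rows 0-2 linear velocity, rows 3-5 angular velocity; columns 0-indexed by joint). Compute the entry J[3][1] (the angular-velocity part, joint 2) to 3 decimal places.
axis z_1 = (-0.7071,0.7071,0.0000); lever o_n−o_1 = (-0.7071,0.7071,0.0000)
cross product → J_v[:, 1] = (-0.0000,-0.0000,0.0000)
J_ω[:, 1] = z_1
entry J[3][1] = -0.7071

-0.707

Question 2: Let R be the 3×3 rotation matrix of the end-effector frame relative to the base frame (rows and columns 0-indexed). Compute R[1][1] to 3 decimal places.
0.707

End-effector y-axis (col 1 of R) = (-0.7071,0.7071,0.0000)
R[1][1] = 0.7071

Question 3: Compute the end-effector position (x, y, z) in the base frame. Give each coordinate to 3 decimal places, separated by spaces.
-0.707 0.707 3.000

after link 1: o_1 = (0.0000, 0.0000, 3.0000)
after link 2: o_2 = (-0.7071, 0.7071, 3.0000)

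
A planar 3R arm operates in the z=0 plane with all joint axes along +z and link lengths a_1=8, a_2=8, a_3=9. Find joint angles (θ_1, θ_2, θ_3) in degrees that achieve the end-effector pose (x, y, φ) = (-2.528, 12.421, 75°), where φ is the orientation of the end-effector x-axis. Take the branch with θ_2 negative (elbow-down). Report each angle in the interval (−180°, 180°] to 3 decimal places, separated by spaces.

wrist centre = target − a_3·(cos φ, sin φ) = (-4.8574, 3.7277)
cos θ_2 = (37.4896−8²−8²)/(2·8·8) = -0.7071; θ_2 = -135.0005° (elbow-down)
β = atan2(3.7277,-4.8574) = 142.4965°; ψ = atan2(-5.6568,2.3431) = -67.5002°
θ_1 = β − ψ = 209.9967°
θ_3 = φ − θ_1 − θ_2 = 0.0038° (wrapped to (-180°,180°])

-150.003 -135.000 0.004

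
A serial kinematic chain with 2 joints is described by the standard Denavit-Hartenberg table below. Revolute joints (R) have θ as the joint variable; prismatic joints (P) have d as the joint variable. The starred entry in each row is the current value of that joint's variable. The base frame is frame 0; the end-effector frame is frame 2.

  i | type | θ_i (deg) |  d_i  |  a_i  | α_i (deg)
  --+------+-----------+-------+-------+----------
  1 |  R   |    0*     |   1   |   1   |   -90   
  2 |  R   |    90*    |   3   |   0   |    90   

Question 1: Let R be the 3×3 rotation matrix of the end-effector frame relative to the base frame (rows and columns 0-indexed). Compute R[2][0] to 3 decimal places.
-1.000

End-effector x-axis (col 0 of R) = (0.0000,0.0000,-1.0000)
R[2][0] = -1.0000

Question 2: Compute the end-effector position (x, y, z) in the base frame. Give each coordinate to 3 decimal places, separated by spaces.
1.000 3.000 1.000

after link 1: o_1 = (1.0000, 0.0000, 1.0000)
after link 2: o_2 = (1.0000, 3.0000, 1.0000)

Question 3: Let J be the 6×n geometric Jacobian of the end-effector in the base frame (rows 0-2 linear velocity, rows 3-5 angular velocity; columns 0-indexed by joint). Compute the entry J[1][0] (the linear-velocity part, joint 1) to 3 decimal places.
axis z_0 = ẑ; lever o_n−o_0 = (1.0000,3.0000,1.0000)
cross product → J_v[:, 0] = (-3.0000,1.0000,0.0000)
J_ω[:, 0] = z_0
entry J[1][0] = 1.0000

1.000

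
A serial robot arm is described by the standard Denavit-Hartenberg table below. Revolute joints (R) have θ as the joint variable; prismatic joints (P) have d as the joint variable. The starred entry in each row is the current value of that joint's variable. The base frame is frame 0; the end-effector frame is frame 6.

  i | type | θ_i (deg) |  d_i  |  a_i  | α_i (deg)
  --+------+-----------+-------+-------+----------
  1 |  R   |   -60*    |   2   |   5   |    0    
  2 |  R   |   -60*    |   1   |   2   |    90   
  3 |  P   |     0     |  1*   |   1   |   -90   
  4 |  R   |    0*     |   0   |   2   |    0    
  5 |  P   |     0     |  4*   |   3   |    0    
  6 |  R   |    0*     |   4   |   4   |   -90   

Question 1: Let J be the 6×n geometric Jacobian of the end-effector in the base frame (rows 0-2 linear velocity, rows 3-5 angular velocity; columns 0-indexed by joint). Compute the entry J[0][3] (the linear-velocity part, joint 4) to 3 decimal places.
axis z_3 = (-0.0000,0.0000,1.0000); lever o_n−o_3 = (-4.5000,-7.7942,8.0000)
cross product → J_v[:, 3] = (7.7942,-4.5000,0.0000)
J_ω[:, 3] = z_3
entry J[0][3] = 7.7942

7.794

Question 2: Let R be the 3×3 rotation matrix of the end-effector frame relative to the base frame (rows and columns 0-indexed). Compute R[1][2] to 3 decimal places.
End-effector z-axis (col 2 of R) = (0.8660,-0.5000,0.0000)
R[1][2] = -0.5000

-0.500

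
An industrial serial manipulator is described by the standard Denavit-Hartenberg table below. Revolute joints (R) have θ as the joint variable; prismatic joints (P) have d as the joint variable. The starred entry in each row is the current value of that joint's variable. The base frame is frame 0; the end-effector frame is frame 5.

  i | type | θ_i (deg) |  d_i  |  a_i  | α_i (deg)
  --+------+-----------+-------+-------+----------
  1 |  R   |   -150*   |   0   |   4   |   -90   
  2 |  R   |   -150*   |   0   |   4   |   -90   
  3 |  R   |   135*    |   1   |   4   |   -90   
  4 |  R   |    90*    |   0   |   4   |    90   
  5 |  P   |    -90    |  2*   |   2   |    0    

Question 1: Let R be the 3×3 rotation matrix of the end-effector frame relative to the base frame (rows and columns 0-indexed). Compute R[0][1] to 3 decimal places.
0.433

End-effector y-axis (col 1 of R) = (0.4330,0.2500,-0.8660)
R[0][1] = 0.4330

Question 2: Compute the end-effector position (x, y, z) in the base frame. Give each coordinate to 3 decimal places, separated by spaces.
-4.115 4.156 -2.012

after link 1: o_1 = (-3.4641, -2.0000, 0.0000)
after link 2: o_2 = (-0.4641, -0.2679, 2.0000)
after link 3: o_3 = (-4.4326, 0.7068, 1.4518)
after link 4: o_4 = (-2.7006, 1.7068, -2.0123)
after link 5: o_5 = (-4.1148, 4.1563, -2.0123)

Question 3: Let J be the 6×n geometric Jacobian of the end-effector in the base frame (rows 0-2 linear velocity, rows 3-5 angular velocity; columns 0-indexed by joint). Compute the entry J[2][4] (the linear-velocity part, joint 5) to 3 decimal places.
-0.354

prismatic axis z_4 = (-0.8839,0.3062,-0.3536)
J_v[:, 4] = z_4; J_ω[:, 4] = (0,0,0)
entry J[2][4] = -0.3536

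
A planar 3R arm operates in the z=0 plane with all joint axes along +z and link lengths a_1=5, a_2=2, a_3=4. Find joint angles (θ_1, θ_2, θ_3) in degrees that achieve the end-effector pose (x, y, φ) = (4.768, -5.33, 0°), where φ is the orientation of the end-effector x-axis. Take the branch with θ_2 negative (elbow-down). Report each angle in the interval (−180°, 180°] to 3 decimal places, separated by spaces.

-59.999 -90.004 150.002

wrist centre = target − a_3·(cos φ, sin φ) = (0.7680, -5.3300)
cos θ_2 = (28.9987−5²−2²)/(2·5·2) = -0.0001; θ_2 = -90.0037° (elbow-down)
β = atan2(-5.3300,0.7680) = -81.8007°; ψ = atan2(-2.0000,4.9999) = -21.8019°
θ_1 = β − ψ = -59.9988°
θ_3 = φ − θ_1 − θ_2 = 150.0024° (wrapped to (-180°,180°])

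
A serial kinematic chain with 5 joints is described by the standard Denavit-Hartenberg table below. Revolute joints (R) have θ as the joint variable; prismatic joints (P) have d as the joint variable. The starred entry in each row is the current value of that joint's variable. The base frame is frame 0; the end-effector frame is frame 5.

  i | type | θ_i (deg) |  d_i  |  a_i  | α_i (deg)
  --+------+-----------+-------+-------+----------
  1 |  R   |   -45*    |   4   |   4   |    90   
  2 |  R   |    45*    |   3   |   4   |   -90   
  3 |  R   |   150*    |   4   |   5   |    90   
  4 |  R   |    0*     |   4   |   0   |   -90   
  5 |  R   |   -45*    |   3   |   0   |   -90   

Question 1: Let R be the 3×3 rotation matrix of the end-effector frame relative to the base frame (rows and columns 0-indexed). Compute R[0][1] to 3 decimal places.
0.500

End-effector y-axis (col 1 of R) = (0.5000,-0.5000,-0.7071)
R[0][1] = 0.5000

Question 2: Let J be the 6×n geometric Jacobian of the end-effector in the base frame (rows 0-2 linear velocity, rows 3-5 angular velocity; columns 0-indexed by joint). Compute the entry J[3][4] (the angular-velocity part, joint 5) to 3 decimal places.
axis z_4 = (-0.5000,0.5000,0.7071); lever o_n−o_4 = (-1.5000,1.5000,2.1213)
cross product → J_v[:, 4] = (0.0000,0.0000,0.0000)
J_ω[:, 4] = z_4
entry J[3][4] = -0.5000

-0.500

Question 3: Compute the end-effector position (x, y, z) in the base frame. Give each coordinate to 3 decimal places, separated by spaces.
2.259 1.933 10.131

after link 1: o_1 = (2.8284, -2.8284, 4.0000)
after link 2: o_2 = (2.7071, -6.9497, 6.8284)
after link 3: o_3 = (0.3098, -1.0169, 6.5950)
after link 4: o_4 = (3.7593, 0.4326, 8.0092)
after link 5: o_5 = (2.2593, 1.9326, 10.1305)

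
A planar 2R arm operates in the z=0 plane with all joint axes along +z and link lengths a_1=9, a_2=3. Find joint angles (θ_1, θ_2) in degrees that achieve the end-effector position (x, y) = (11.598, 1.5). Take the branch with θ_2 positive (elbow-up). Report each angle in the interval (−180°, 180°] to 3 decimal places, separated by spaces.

-0.001 30.004

cos θ_2 = (136.7636−9²−3²)/(2·9·3) = 0.8660; θ_2 = 30.0038° (elbow-up)
β = atan2(1.5000,11.5980) = 7.3693°; ψ = atan2(1.5002,11.5980) = 7.3701°
θ_1 = β − ψ = -0.0008°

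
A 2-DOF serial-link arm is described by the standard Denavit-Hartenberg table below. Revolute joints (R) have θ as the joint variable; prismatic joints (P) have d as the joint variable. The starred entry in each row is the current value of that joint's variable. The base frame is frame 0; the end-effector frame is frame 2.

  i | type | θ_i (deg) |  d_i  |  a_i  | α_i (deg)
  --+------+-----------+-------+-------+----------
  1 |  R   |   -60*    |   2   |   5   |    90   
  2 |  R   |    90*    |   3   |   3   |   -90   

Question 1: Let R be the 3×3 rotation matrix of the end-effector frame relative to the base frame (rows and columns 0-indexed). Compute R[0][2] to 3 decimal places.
End-effector z-axis (col 2 of R) = (-0.5000,0.8660,0.0000)
R[0][2] = -0.5000

-0.500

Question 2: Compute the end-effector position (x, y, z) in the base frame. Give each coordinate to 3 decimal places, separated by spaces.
after link 1: o_1 = (2.5000, -4.3301, 2.0000)
after link 2: o_2 = (-0.0981, -5.8301, 5.0000)

-0.098 -5.830 5.000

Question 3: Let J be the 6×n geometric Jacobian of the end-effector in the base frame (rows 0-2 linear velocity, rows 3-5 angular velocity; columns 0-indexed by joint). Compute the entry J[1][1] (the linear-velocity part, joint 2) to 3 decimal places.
axis z_1 = (-0.8660,-0.5000,0.0000); lever o_n−o_1 = (-2.5981,-1.5000,3.0000)
cross product → J_v[:, 1] = (-1.5000,2.5981,0.0000)
J_ω[:, 1] = z_1
entry J[1][1] = 2.5981

2.598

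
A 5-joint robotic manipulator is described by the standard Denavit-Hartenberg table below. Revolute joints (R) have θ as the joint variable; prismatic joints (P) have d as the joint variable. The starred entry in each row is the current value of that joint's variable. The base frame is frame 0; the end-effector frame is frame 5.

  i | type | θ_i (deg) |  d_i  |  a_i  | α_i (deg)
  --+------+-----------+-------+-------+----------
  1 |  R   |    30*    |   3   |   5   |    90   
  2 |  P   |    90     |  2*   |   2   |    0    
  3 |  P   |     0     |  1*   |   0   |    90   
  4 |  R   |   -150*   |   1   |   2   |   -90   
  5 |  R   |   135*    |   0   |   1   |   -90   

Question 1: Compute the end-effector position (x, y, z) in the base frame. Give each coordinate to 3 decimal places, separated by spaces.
5.761 0.608 3.880

after link 1: o_1 = (4.3301, 2.5000, 3.0000)
after link 2: o_2 = (5.3301, 0.7679, 5.0000)
after link 3: o_3 = (5.8301, -0.0981, 5.0000)
after link 4: o_4 = (6.1962, 1.2679, 3.2679)
after link 5: o_5 = (5.7606, 0.6082, 3.8803)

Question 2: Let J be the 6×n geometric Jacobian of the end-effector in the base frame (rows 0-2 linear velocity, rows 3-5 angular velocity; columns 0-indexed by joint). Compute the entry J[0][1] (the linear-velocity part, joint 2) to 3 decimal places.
0.500

prismatic axis z_1 = (0.5000,-0.8660,0.0000)
J_v[:, 1] = z_1; J_ω[:, 1] = (0,0,0)
entry J[0][1] = 0.5000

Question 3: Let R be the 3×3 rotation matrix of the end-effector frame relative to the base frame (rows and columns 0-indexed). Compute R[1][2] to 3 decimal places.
End-effector z-axis (col 2 of R) = (0.7891,0.0474,0.6124)
R[1][2] = 0.0474

0.047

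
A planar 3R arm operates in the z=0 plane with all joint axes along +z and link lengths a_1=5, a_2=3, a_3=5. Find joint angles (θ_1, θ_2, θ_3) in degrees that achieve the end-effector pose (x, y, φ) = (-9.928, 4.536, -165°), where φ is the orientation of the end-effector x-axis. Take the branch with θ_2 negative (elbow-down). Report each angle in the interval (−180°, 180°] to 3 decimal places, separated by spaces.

142.333 -29.990 82.657

wrist centre = target − a_3·(cos φ, sin φ) = (-5.0984, 5.8301)
cos θ_2 = (59.9834−5²−3²)/(2·5·3) = 0.8661; θ_2 = -29.9899° (elbow-down)
β = atan2(5.8301,-5.0984) = 131.1694°; ψ = atan2(-1.4995,7.5983) = -11.1639°
θ_1 = β − ψ = 142.3334°
θ_3 = φ − θ_1 − θ_2 = 82.6566° (wrapped to (-180°,180°])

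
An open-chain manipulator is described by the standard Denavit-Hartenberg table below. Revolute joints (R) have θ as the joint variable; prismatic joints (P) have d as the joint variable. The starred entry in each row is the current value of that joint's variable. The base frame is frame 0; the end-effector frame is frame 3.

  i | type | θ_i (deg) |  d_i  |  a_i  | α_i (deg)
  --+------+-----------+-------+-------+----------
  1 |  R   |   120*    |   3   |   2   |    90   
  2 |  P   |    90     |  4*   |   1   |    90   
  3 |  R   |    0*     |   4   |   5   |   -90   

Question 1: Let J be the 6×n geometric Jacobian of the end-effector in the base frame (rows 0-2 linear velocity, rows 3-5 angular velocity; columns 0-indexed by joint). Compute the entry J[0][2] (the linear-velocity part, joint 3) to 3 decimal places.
4.330

axis z_2 = (-0.5000,0.8660,-0.0000); lever o_n−o_2 = (-2.0000,3.4641,5.0000)
cross product → J_v[:, 2] = (4.3301,2.5000,0.0000)
J_ω[:, 2] = z_2
entry J[0][2] = 4.3301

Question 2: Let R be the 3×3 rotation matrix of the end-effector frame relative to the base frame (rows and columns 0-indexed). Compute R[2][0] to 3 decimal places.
1.000

End-effector x-axis (col 0 of R) = (-0.0000,0.0000,1.0000)
R[2][0] = 1.0000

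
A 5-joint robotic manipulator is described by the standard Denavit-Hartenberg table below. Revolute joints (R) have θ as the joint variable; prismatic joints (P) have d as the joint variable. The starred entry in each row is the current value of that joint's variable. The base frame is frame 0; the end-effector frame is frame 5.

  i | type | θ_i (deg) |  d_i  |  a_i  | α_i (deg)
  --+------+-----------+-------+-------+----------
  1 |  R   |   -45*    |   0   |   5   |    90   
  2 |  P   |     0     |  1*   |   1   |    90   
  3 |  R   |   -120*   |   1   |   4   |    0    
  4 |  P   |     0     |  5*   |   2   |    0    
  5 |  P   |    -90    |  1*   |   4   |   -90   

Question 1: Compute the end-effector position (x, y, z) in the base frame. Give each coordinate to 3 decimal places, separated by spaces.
after link 1: o_1 = (3.5355, -3.5355, 0.0000)
after link 2: o_2 = (3.5355, -4.9497, 0.0000)
after link 3: o_3 = (4.5708, -1.0860, -1.0000)
after link 4: o_4 = (5.0884, 0.8458, -6.0000)
after link 5: o_5 = (1.2247, 1.8811, -7.0000)

1.225 1.881 -7.000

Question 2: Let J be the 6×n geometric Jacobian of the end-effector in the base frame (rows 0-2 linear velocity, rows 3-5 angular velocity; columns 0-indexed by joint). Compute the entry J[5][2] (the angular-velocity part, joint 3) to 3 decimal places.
axis z_2 = (-0.0000,-0.0000,-1.0000); lever o_n−o_2 = (-2.3108,6.8308,-7.0000)
cross product → J_v[:, 2] = (6.8308,2.3108,-0.0000)
J_ω[:, 2] = z_2
entry J[5][2] = -1.0000

-1.000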